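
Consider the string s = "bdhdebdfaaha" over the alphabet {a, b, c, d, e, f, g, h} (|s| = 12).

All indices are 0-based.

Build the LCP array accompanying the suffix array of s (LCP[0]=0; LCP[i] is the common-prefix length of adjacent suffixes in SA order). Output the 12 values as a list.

[0, 1, 1, 0, 2, 0, 1, 1, 0, 0, 0, 1]

rank | idx | suffix
   0 |  11 | a
   1 |   8 | aaha
   2 |   9 | aha
   3 |   5 | bdfaaha
   4 |   0 | bdhdebdfaaha
   5 |   3 | debdfaaha
   6 |   6 | dfaaha
   7 |   1 | dhdebdfaaha
   8 |   4 | ebdfaaha
   9 |   7 | faaha
  10 |  10 | ha
  11 |   2 | hdebdfaaha

SA = [11, 8, 9, 5, 0, 3, 6, 1, 4, 7, 10, 2]
i: (SA[i-1],SA[i]) lcp shared
  1: (11,8) 1 'a'
  2: (8,9) 1 'a'
  3: (9,5) 0 ''
  4: (5,0) 2 'bd'
  5: (0,3) 0 ''
  6: (3,6) 1 'd'
  7: (6,1) 1 'd'
  8: (1,4) 0 ''
  9: (4,7) 0 ''
  10: (7,10) 0 ''
  11: (10,2) 1 'h'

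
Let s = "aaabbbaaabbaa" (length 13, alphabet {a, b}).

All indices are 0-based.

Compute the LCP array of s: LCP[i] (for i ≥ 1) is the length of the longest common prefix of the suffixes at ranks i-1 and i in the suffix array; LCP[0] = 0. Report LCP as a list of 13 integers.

[0, 1, 2, 5, 2, 4, 1, 3, 0, 3, 1, 4, 2]

rank→(start, suffix):
  0 → (12, 'a')
  1 → (11, 'aa')
  2 → (6, 'aaabbaa')
  3 → (0, 'aaabbbaaabbaa')
  4 → (7, 'aabbaa')
  5 → (1, 'aabbbaaabbaa')
  6 → (8, 'abbaa')
  7 → (2, 'abbbaaabbaa')
  8 → (10, 'baa')
  9 → (5, 'baaabbaa')
  10 → (9, 'bbaa')
  11 → (4, 'bbaaabbaa')
  12 → (3, 'bbbaaabbaa')

SA = [12, 11, 6, 0, 7, 1, 8, 2, 10, 5, 9, 4, 3]
[i] adj suffixes → lcp
  [1] 12/11 → 1 ('a')
  [2] 11/6 → 2 ('aa')
  [3] 6/0 → 5 ('aaabb')
  [4] 0/7 → 2 ('aa')
  [5] 7/1 → 4 ('aabb')
  [6] 1/8 → 1 ('a')
  [7] 8/2 → 3 ('abb')
  [8] 2/10 → 0 ('')
  [9] 10/5 → 3 ('baa')
  [10] 5/9 → 1 ('b')
  [11] 9/4 → 4 ('bbaa')
  [12] 4/3 → 2 ('bb')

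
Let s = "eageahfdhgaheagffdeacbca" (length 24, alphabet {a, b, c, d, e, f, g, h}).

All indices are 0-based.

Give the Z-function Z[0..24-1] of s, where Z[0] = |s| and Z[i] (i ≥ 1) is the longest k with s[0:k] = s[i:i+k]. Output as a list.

[24, 0, 0, 2, 0, 0, 0, 0, 0, 0, 0, 0, 3, 0, 0, 0, 0, 0, 2, 0, 0, 0, 0, 0]

Z[0]=24
i=1: fresh scan; Z[1]=0
i=2: fresh scan; Z[2]=0
i=3: fresh scan; Z[3]=2 grow→box=[3,5)
i=4: min(r-i=1, Z[1]=0)=0; Z[4]=0
i=5: fresh scan; Z[5]=0
i=6: fresh scan; Z[6]=0
i=7: fresh scan; Z[7]=0
i=8: fresh scan; Z[8]=0
i=9: fresh scan; Z[9]=0
i=10: fresh scan; Z[10]=0
i=11: fresh scan; Z[11]=0
i=12: fresh scan; Z[12]=3 grow→box=[12,15)
i=13: min(r-i=2, Z[1]=0)=0; Z[13]=0
i=14: min(r-i=1, Z[2]=0)=0; Z[14]=0
i=15: fresh scan; Z[15]=0
i=16: fresh scan; Z[16]=0
i=17: fresh scan; Z[17]=0
i=18: fresh scan; Z[18]=2 grow→box=[18,20)
i=19: min(r-i=1, Z[1]=0)=0; Z[19]=0
i=20: fresh scan; Z[20]=0
i=21: fresh scan; Z[21]=0
i=22: fresh scan; Z[22]=0
i=23: fresh scan; Z[23]=0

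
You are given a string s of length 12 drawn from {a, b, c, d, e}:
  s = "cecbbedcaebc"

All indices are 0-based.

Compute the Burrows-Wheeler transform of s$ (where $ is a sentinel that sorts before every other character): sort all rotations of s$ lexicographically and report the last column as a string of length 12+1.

rank  rotation       last
    0  $cecbbedcaebc  c
    1  aebc$cecbbedc  c
    2  bbedcaebc$cec  c
    3  bc$cecbbedcae  e
    4  bedcaebc$cecb  b
    5  c$cecbbedcaeb  b
    6  caebc$cecbbed  d
    7  cbbedcaebc$ce  e
    8  cecbbedcaebc$  $
    9  dcaebc$cecbbe  e
   10  ebc$cecbbedca  a
   11  ecbbedcaebc$c  c
   12  edcaebc$cecbb  b

cccebbde$eacb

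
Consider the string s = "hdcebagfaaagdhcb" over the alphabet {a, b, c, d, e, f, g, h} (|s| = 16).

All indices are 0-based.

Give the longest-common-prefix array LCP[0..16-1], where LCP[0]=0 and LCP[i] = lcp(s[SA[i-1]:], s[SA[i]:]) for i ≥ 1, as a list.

rank→(start, suffix):
  0 → (8, 'aaagdhcb')
  1 → (9, 'aagdhcb')
  2 → (10, 'agdhcb')
  3 → (5, 'agfaaagdhcb')
  4 → (15, 'b')
  5 → (4, 'bagfaaagdhcb')
  6 → (14, 'cb')
  7 → (2, 'cebagfaaagdhcb')
  8 → (1, 'dcebagfaaagdhcb')
  9 → (12, 'dhcb')
  10 → (3, 'ebagfaaagdhcb')
  11 → (7, 'faaagdhcb')
  12 → (11, 'gdhcb')
  13 → (6, 'gfaaagdhcb')
  14 → (13, 'hcb')
  15 → (0, 'hdcebagfaaagdhcb')

SA = [8, 9, 10, 5, 15, 4, 14, 2, 1, 12, 3, 7, 11, 6, 13, 0]
i: (SA[i-1],SA[i]) lcp shared
  1: (8,9) 2 'aa'
  2: (9,10) 1 'a'
  3: (10,5) 2 'ag'
  4: (5,15) 0 ''
  5: (15,4) 1 'b'
  6: (4,14) 0 ''
  7: (14,2) 1 'c'
  8: (2,1) 0 ''
  9: (1,12) 1 'd'
  10: (12,3) 0 ''
  11: (3,7) 0 ''
  12: (7,11) 0 ''
  13: (11,6) 1 'g'
  14: (6,13) 0 ''
  15: (13,0) 1 'h'

[0, 2, 1, 2, 0, 1, 0, 1, 0, 1, 0, 0, 0, 1, 0, 1]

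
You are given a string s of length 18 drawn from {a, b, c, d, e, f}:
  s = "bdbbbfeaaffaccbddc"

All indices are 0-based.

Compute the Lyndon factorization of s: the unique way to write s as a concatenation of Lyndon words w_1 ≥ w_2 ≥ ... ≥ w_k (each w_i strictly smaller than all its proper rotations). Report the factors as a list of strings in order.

["bd", "bbbfe", "aaffaccbddc"]

emit factor 1: 'bd' (i=0, period=2)
emit factor 2: 'bbbfe' (i=2, period=5)
emit factor 3: 'aaffaccbddc' (i=7, period=11)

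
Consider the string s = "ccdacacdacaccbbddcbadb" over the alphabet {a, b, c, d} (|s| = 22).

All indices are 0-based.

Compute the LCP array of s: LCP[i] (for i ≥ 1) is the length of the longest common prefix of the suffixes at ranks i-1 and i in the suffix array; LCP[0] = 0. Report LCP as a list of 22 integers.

[0, 4, 2, 2, 1, 0, 1, 1, 1, 0, 3, 1, 2, 1, 2, 1, 6, 0, 5, 1, 1, 1]

rank | idx | suffix
   0 |   8 | acaccbbddcbadb
   1 |   3 | acacdacaccbbddcbadb
   2 |  10 | accbbddcbadb
   3 |   5 | acdacaccbbddcbadb
   4 |  19 | adb
   5 |  21 | b
   6 |  18 | badb
   7 |  13 | bbddcbadb
   8 |  14 | bddcbadb
   9 |   9 | caccbbddcbadb
  10 |   4 | cacdacaccbbddcbadb
  11 |  17 | cbadb
  12 |  12 | cbbddcbadb
  13 |  11 | ccbbddcbadb
  14 |   0 | ccdacacdacaccbbddcbadb
  15 |   6 | cdacaccbbddcbadb
  16 |   1 | cdacacdacaccbbddcbadb
  17 |   7 | dacaccbbddcbadb
  18 |   2 | dacacdacaccbbddcbadb
  19 |  20 | db
  20 |  16 | dcbadb
  21 |  15 | ddcbadb

SA = [8, 3, 10, 5, 19, 21, 18, 13, 14, 9, 4, 17, 12, 11, 0, 6, 1, 7, 2, 20, 16, 15]
[i] adj suffixes → lcp
  [1] 8/3 → 4 ('acac')
  [2] 3/10 → 2 ('ac')
  [3] 10/5 → 2 ('ac')
  [4] 5/19 → 1 ('a')
  [5] 19/21 → 0 ('')
  [6] 21/18 → 1 ('b')
  [7] 18/13 → 1 ('b')
  [8] 13/14 → 1 ('b')
  [9] 14/9 → 0 ('')
  [10] 9/4 → 3 ('cac')
  [11] 4/17 → 1 ('c')
  [12] 17/12 → 2 ('cb')
  [13] 12/11 → 1 ('c')
  [14] 11/0 → 2 ('cc')
  [15] 0/6 → 1 ('c')
  [16] 6/1 → 6 ('cdacac')
  [17] 1/7 → 0 ('')
  [18] 7/2 → 5 ('dacac')
  [19] 2/20 → 1 ('d')
  [20] 20/16 → 1 ('d')
  [21] 16/15 → 1 ('d')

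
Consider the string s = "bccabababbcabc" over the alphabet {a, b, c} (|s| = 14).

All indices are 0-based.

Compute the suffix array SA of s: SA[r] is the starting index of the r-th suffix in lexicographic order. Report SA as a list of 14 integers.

[3, 5, 7, 11, 4, 6, 8, 12, 9, 0, 13, 2, 10, 1]

sorted suffixes:
  #0 SA[0]=3  'abababbcabc'
  #1 SA[1]=5  'ababbcabc'
  #2 SA[2]=7  'abbcabc'
  #3 SA[3]=11  'abc'
  #4 SA[4]=4  'bababbcabc'
  #5 SA[5]=6  'babbcabc'
  #6 SA[6]=8  'bbcabc'
  #7 SA[7]=12  'bc'
  #8 SA[8]=9  'bcabc'
  #9 SA[9]=0  'bccabababbcabc'
  #10 SA[10]=13  'c'
  #11 SA[11]=2  'cabababbcabc'
  #12 SA[12]=10  'cabc'
  #13 SA[13]=1  'ccabababbcabc'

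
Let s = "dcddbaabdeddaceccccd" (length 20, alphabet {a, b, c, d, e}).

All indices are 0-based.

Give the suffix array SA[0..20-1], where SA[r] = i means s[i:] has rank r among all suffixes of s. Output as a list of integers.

[5, 6, 12, 4, 7, 15, 16, 17, 18, 1, 13, 19, 11, 3, 0, 10, 2, 8, 14, 9]

sorted suffixes:
  #0 SA[0]=5  'aabdeddaceccccd'
  #1 SA[1]=6  'abdeddaceccccd'
  #2 SA[2]=12  'aceccccd'
  #3 SA[3]=4  'baabdeddaceccccd'
  #4 SA[4]=7  'bdeddaceccccd'
  #5 SA[5]=15  'ccccd'
  #6 SA[6]=16  'cccd'
  #7 SA[7]=17  'ccd'
  #8 SA[8]=18  'cd'
  #9 SA[9]=1  'cddbaabdeddaceccccd'
  #10 SA[10]=13  'ceccccd'
  #11 SA[11]=19  'd'
  #12 SA[12]=11  'daceccccd'
  #13 SA[13]=3  'dbaabdeddaceccccd'
  #14 SA[14]=0  'dcddbaabdeddaceccccd'
  #15 SA[15]=10  'ddaceccccd'
  #16 SA[16]=2  'ddbaabdeddaceccccd'
  #17 SA[17]=8  'deddaceccccd'
  #18 SA[18]=14  'eccccd'
  #19 SA[19]=9  'eddaceccccd'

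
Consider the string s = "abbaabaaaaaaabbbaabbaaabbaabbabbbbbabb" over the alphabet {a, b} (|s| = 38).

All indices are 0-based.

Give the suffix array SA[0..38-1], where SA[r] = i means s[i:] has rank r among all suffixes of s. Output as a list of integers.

sorted suffixes:
  #0 SA[0]=6  'aaaaaaabbbaabbaaabbaabbabbbbbabb'
  #1 SA[1]=7  'aaaaaabbbaabbaaabbaabbabbbbbabb'
  #2 SA[2]=8  'aaaaabbbaabbaaabbaabbabbbbbabb'
  #3 SA[3]=9  'aaaabbbaabbaaabbaabbabbbbbabb'
  #4 SA[4]=20  'aaabbaabbabbbbbabb'
  #5 SA[5]=10  'aaabbbaabbaaabbaabbabbbbbabb'
  #6 SA[6]=3  'aabaaaaaaabbbaabbaaabbaabbabbbbbabb'
  #7 SA[7]=16  'aabbaaabbaabbabbbbbabb'
  #8 SA[8]=21  'aabbaabbabbbbbabb'
  #9 SA[9]=25  'aabbabbbbbabb'
  #10 SA[10]=11  'aabbbaabbaaabbaabbabbbbbabb'
  #11 SA[11]=4  'abaaaaaaabbbaabbaaabbaabbabbbbbabb'
  #12 SA[12]=35  'abb'
  #13 SA[13]=17  'abbaaabbaabbabbbbbabb'
  #14 SA[14]=0  'abbaabaaaaaaabbbaabbaaabbaabbabbbbbabb'
  #15 SA[15]=22  'abbaabbabbbbbabb'
  #16 SA[16]=26  'abbabbbbbabb'
  #17 SA[17]=12  'abbbaabbaaabbaabbabbbbbabb'
  #18 SA[18]=29  'abbbbbabb'
  #19 SA[19]=37  'b'
  #20 SA[20]=5  'baaaaaaabbbaabbaaabbaabbabbbbbabb'
  #21 SA[21]=19  'baaabbaabbabbbbbabb'
  #22 SA[22]=2  'baabaaaaaaabbbaabbaaabbaabbabbbbbabb'
  #23 SA[23]=15  'baabbaaabbaabbabbbbbabb'
  #24 SA[24]=24  'baabbabbbbbabb'
  #25 SA[25]=34  'babb'
  #26 SA[26]=28  'babbbbbabb'
  #27 SA[27]=36  'bb'
  #28 SA[28]=18  'bbaaabbaabbabbbbbabb'
  #29 SA[29]=1  'bbaabaaaaaaabbbaabbaaabbaabbabbbbbabb'
  #30 SA[30]=14  'bbaabbaaabbaabbabbbbbabb'
  #31 SA[31]=23  'bbaabbabbbbbabb'
  #32 SA[32]=33  'bbabb'
  #33 SA[33]=27  'bbabbbbbabb'
  #34 SA[34]=13  'bbbaabbaaabbaabbabbbbbabb'
  #35 SA[35]=32  'bbbabb'
  #36 SA[36]=31  'bbbbabb'
  #37 SA[37]=30  'bbbbbabb'

[6, 7, 8, 9, 20, 10, 3, 16, 21, 25, 11, 4, 35, 17, 0, 22, 26, 12, 29, 37, 5, 19, 2, 15, 24, 34, 28, 36, 18, 1, 14, 23, 33, 27, 13, 32, 31, 30]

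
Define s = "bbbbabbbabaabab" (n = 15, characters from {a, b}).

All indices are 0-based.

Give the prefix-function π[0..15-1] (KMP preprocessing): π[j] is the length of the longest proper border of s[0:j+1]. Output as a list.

π[0] = 0
j=1 s[j]='b': π[1]=1 (border 'b')
j=2 s[j]='b': π[2]=2 (border 'bb')
j=3 s[j]='b': π[3]=3 (border 'bbb')
j=4 s[j]='a': k: 3→2→1→0; π[4]=0 (border '')
j=5 s[j]='b': π[5]=1 (border 'b')
j=6 s[j]='b': π[6]=2 (border 'bb')
j=7 s[j]='b': π[7]=3 (border 'bbb')
j=8 s[j]='a': k: 3→2→1→0; π[8]=0 (border '')
j=9 s[j]='b': π[9]=1 (border 'b')
j=10 s[j]='a': k: 1→0; π[10]=0 (border '')
j=11 s[j]='a': π[11]=0 (border '')
j=12 s[j]='b': π[12]=1 (border 'b')
j=13 s[j]='a': k: 1→0; π[13]=0 (border '')
j=14 s[j]='b': π[14]=1 (border 'b')

[0, 1, 2, 3, 0, 1, 2, 3, 0, 1, 0, 0, 1, 0, 1]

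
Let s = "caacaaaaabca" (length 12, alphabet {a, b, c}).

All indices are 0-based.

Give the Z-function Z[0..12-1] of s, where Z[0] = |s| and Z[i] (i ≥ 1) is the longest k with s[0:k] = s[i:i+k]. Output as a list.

Z[0]=12
i=1: outside box; Z[1]=0
i=2: outside box; Z[2]=0
i=3: outside box; Z[3]=3 extend→box=[3,6)
i=4: min(r-i=2, Z[1]=0)=0; Z[4]=0
i=5: min(r-i=1, Z[2]=0)=0; Z[5]=0
i=6: outside box; Z[6]=0
i=7: outside box; Z[7]=0
i=8: outside box; Z[8]=0
i=9: outside box; Z[9]=0
i=10: outside box; Z[10]=2 extend→box=[10,12)
i=11: min(r-i=1, Z[1]=0)=0; Z[11]=0

[12, 0, 0, 3, 0, 0, 0, 0, 0, 0, 2, 0]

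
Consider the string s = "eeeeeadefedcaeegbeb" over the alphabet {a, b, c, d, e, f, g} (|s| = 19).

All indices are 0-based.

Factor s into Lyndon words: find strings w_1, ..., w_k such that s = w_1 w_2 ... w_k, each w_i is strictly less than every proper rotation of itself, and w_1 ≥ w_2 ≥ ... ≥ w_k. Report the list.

emit factor 1: 'e' (i=0, period=1)
emit factor 2: 'e' (i=1, period=1)
emit factor 3: 'e' (i=2, period=1)
emit factor 4: 'e' (i=3, period=1)
emit factor 5: 'e' (i=4, period=1)
emit factor 6: 'adefedcaeegbeb' (i=5, period=14)

["e", "e", "e", "e", "e", "adefedcaeegbeb"]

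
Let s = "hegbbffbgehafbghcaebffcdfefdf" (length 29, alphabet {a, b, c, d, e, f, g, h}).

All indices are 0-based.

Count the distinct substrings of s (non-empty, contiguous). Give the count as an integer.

rank | idx | suffix
   0 |  17 | aebffcdfefdf
   1 |  11 | afbghcaebffcdfefdf
   2 |   3 | bbffbgehafbghcaebffcdfefdf
   3 |   4 | bffbgehafbghcaebffcdfefdf
   4 |  19 | bffcdfefdf
   5 |   7 | bgehafbghcaebffcdfefdf
   6 |  13 | bghcaebffcdfefdf
   7 |  16 | caebffcdfefdf
   8 |  22 | cdfefdf
   9 |  27 | df
  10 |  23 | dfefdf
  11 |  18 | ebffcdfefdf
  12 |  25 | efdf
  13 |   1 | egbbffbgehafbghcaebffcdfefdf
  14 |   9 | ehafbghcaebffcdfefdf
  15 |  28 | f
  16 |   6 | fbgehafbghcaebffcdfefdf
  17 |  12 | fbghcaebffcdfefdf
  18 |  21 | fcdfefdf
  19 |  26 | fdf
  20 |  24 | fefdf
  21 |   5 | ffbgehafbghcaebffcdfefdf
  22 |  20 | ffcdfefdf
  23 |   2 | gbbffbgehafbghcaebffcdfefdf
  24 |   8 | gehafbghcaebffcdfefdf
  25 |  14 | ghcaebffcdfefdf
  26 |  10 | hafbghcaebffcdfefdf
  27 |  15 | hcaebffcdfefdf
  28 |   0 | hegbbffbgehafbghcaebffcdfefdf

SA = [17, 11, 3, 4, 19, 7, 13, 16, 22, 27, 23, 18, 25, 1, 9, 28, 6, 12, 21, 26, 24, 5, 20, 2, 8, 14, 10, 15, 0]
i: (SA[i-1],SA[i]) lcp shared
  1: (17,11) 1 'a'
  2: (11,3) 0 ''
  3: (3,4) 1 'b'
  4: (4,19) 3 'bff'
  5: (19,7) 1 'b'
  6: (7,13) 2 'bg'
  7: (13,16) 0 ''
  8: (16,22) 1 'c'
  9: (22,27) 0 ''
  10: (27,23) 2 'df'
  11: (23,18) 0 ''
  12: (18,25) 1 'e'
  13: (25,1) 1 'e'
  14: (1,9) 1 'e'
  15: (9,28) 0 ''
  16: (28,6) 1 'f'
  17: (6,12) 3 'fbg'
  18: (12,21) 1 'f'
  19: (21,26) 1 'f'
  20: (26,24) 1 'f'
  21: (24,5) 1 'f'
  22: (5,20) 2 'ff'
  23: (20,2) 0 ''
  24: (2,8) 1 'g'
  25: (8,14) 1 'g'
  26: (14,10) 0 ''
  27: (10,15) 1 'h'
  28: (15,0) 1 'h'

n(n+1)/2 = 29·30/2 = 435
Σ LCP = 0 + 1 + 0 + 1 + 3 + 1 + 2 + 0 + 1 + 0 + 2 + 0 + 1 + 1 + 1 + 0 + 1 + 3 + 1 + 1 + 1 + 1 + 2 + 0 + 1 + 1 + 0 + 1 + 1 = 28
distinct = 435 − 28 = 407

407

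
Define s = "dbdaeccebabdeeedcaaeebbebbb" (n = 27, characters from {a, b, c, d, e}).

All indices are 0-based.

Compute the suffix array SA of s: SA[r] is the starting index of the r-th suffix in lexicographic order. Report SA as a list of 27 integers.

rank | idx | suffix
   0 |  17 | aaeebbebbb
   1 |   9 | abdeeedcaaeebbebbb
   2 |   3 | aeccebabdeeedcaaeebbebbb
   3 |  18 | aeebbebbb
   4 |  26 | b
   5 |   8 | babdeeedcaaeebbebbb
   6 |  25 | bb
   7 |  24 | bbb
   8 |  21 | bbebbb
   9 |   1 | bdaeccebabdeeedcaaeebbebbb
  10 |  10 | bdeeedcaaeebbebbb
  11 |  22 | bebbb
  12 |  16 | caaeebbebbb
  13 |   5 | ccebabdeeedcaaeebbebbb
  14 |   6 | cebabdeeedcaaeebbebbb
  15 |   2 | daeccebabdeeedcaaeebbebbb
  16 |   0 | dbdaeccebabdeeedcaaeebbebbb
  17 |  15 | dcaaeebbebbb
  18 |  11 | deeedcaaeebbebbb
  19 |   7 | ebabdeeedcaaeebbebbb
  20 |  23 | ebbb
  21 |  20 | ebbebbb
  22 |   4 | eccebabdeeedcaaeebbebbb
  23 |  14 | edcaaeebbebbb
  24 |  19 | eebbebbb
  25 |  13 | eedcaaeebbebbb
  26 |  12 | eeedcaaeebbebbb

[17, 9, 3, 18, 26, 8, 25, 24, 21, 1, 10, 22, 16, 5, 6, 2, 0, 15, 11, 7, 23, 20, 4, 14, 19, 13, 12]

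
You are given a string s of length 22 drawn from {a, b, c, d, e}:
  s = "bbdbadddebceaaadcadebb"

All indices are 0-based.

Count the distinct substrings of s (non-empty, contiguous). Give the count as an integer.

228

rank | idx | suffix
   0 |  12 | aaadcadebb
   1 |  13 | aadcadebb
   2 |  14 | adcadebb
   3 |   4 | adddebceaaadcadebb
   4 |  17 | adebb
   5 |  21 | b
   6 |   3 | badddebceaaadcadebb
   7 |  20 | bb
   8 |   0 | bbdbadddebceaaadcadebb
   9 |   9 | bceaaadcadebb
  10 |   1 | bdbadddebceaaadcadebb
  11 |  16 | cadebb
  12 |  10 | ceaaadcadebb
  13 |   2 | dbadddebceaaadcadebb
  14 |  15 | dcadebb
  15 |   5 | dddebceaaadcadebb
  16 |   6 | ddebceaaadcadebb
  17 |  18 | debb
  18 |   7 | debceaaadcadebb
  19 |  11 | eaaadcadebb
  20 |  19 | ebb
  21 |   8 | ebceaaadcadebb

SA = [12, 13, 14, 4, 17, 21, 3, 20, 0, 9, 1, 16, 10, 2, 15, 5, 6, 18, 7, 11, 19, 8]
[i] adj suffixes → lcp
  [1] 12/13 → 2 ('aa')
  [2] 13/14 → 1 ('a')
  [3] 14/4 → 2 ('ad')
  [4] 4/17 → 2 ('ad')
  [5] 17/21 → 0 ('')
  [6] 21/3 → 1 ('b')
  [7] 3/20 → 1 ('b')
  [8] 20/0 → 2 ('bb')
  [9] 0/9 → 1 ('b')
  [10] 9/1 → 1 ('b')
  [11] 1/16 → 0 ('')
  [12] 16/10 → 1 ('c')
  [13] 10/2 → 0 ('')
  [14] 2/15 → 1 ('d')
  [15] 15/5 → 1 ('d')
  [16] 5/6 → 2 ('dd')
  [17] 6/18 → 1 ('d')
  [18] 18/7 → 3 ('deb')
  [19] 7/11 → 0 ('')
  [20] 11/19 → 1 ('e')
  [21] 19/8 → 2 ('eb')

n(n+1)/2 = 22·23/2 = 253
Σ LCP = 0 + 2 + 1 + 2 + 2 + 0 + 1 + 1 + 2 + 1 + 1 + 0 + 1 + 0 + 1 + 1 + 2 + 1 + 3 + 0 + 1 + 2 = 25
distinct = 253 − 25 = 228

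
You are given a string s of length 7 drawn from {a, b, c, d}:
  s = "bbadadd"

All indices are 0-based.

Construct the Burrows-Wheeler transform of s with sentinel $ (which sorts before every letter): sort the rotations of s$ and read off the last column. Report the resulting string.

rank  rotation  last
    0  $bbadadd  d
    1  adadd$bb  b
    2  add$bbad  d
    3  badadd$b  b
    4  bbadadd$  $
    5  d$bbadad  d
    6  dadd$bba  a
    7  dd$bbada  a

dbdb$daa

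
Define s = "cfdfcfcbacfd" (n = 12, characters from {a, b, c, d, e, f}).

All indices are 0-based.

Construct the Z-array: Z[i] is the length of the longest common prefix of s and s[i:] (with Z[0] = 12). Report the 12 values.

[12, 0, 0, 0, 2, 0, 1, 0, 0, 3, 0, 0]

Z[0]=12
i=1: i≥r, start 0; Z[1]=0
i=2: i≥r, start 0; Z[2]=0
i=3: i≥r, start 0; Z[3]=0
i=4: i≥r, start 0; Z[4]=2 extend→box=[4,6)
i=5: min(r-i=1, Z[1]=0)=0; Z[5]=0
i=6: i≥r, start 0; Z[6]=1 extend→box=[6,7)
i=7: i≥r, start 0; Z[7]=0
i=8: i≥r, start 0; Z[8]=0
i=9: i≥r, start 0; Z[9]=3 extend→box=[9,12)
i=10: min(r-i=2, Z[1]=0)=0; Z[10]=0
i=11: min(r-i=1, Z[2]=0)=0; Z[11]=0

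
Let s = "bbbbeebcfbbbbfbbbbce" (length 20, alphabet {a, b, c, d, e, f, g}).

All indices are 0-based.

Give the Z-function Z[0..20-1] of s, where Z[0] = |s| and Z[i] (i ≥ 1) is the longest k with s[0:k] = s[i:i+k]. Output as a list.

[20, 3, 2, 1, 0, 0, 1, 0, 0, 4, 3, 2, 1, 0, 4, 3, 2, 1, 0, 0]

Z[0]=20
i=1: i≥r, start 0; Z[1]=3 extend→box=[1,4)
i=2: min(r-i=2, Z[1]=3)=2; Z[2]=2
i=3: min(r-i=1, Z[2]=2)=1; Z[3]=1
i=4: i≥r, start 0; Z[4]=0
i=5: i≥r, start 0; Z[5]=0
i=6: i≥r, start 0; Z[6]=1 extend→box=[6,7)
i=7: i≥r, start 0; Z[7]=0
i=8: i≥r, start 0; Z[8]=0
i=9: i≥r, start 0; Z[9]=4 extend→box=[9,13)
i=10: min(r-i=3, Z[1]=3)=3; Z[10]=3
i=11: min(r-i=2, Z[2]=2)=2; Z[11]=2
i=12: min(r-i=1, Z[3]=1)=1; Z[12]=1
i=13: i≥r, start 0; Z[13]=0
i=14: i≥r, start 0; Z[14]=4 extend→box=[14,18)
i=15: min(r-i=3, Z[1]=3)=3; Z[15]=3
i=16: min(r-i=2, Z[2]=2)=2; Z[16]=2
i=17: min(r-i=1, Z[3]=1)=1; Z[17]=1
i=18: i≥r, start 0; Z[18]=0
i=19: i≥r, start 0; Z[19]=0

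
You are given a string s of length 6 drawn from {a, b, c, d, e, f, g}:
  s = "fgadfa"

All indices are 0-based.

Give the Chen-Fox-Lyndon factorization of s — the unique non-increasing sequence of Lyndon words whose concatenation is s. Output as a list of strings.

["fg", "adf", "a"]

emit factor 1: 'fg' (i=0, period=2)
emit factor 2: 'adf' (i=2, period=3)
emit factor 3: 'a' (i=5, period=1)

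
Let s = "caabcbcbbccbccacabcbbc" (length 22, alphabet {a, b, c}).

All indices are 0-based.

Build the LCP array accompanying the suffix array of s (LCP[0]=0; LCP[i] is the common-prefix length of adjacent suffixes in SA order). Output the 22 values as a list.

[0, 1, 4, 1, 0, 3, 1, 2, 5, 3, 2, 3, 0, 1, 2, 2, 1, 4, 2, 3, 1, 2]

rank→(start, suffix):
  0 → (1, 'aabcbcbbccbccacabcbbc')
  1 → (16, 'abcbbc')
  2 → (2, 'abcbcbbccbccacabcbbc')
  3 → (14, 'acabcbbc')
  4 → (19, 'bbc')
  5 → (7, 'bbccbccacabcbbc')
  6 → (20, 'bc')
  7 → (17, 'bcbbc')
  8 → (5, 'bcbbccbccacabcbbc')
  9 → (3, 'bcbcbbccbccacabcbbc')
  10 → (11, 'bccacabcbbc')
  11 → (8, 'bccbccacabcbbc')
  12 → (21, 'c')
  13 → (0, 'caabcbcbbccbccacabcbbc')
  14 → (15, 'cabcbbc')
  15 → (13, 'cacabcbbc')
  16 → (18, 'cbbc')
  17 → (6, 'cbbccbccacabcbbc')
  18 → (4, 'cbcbbccbccacabcbbc')
  19 → (10, 'cbccacabcbbc')
  20 → (12, 'ccacabcbbc')
  21 → (9, 'ccbccacabcbbc')

SA = [1, 16, 2, 14, 19, 7, 20, 17, 5, 3, 11, 8, 21, 0, 15, 13, 18, 6, 4, 10, 12, 9]
i: (SA[i-1],SA[i]) lcp shared
  1: (1,16) 1 'a'
  2: (16,2) 4 'abcb'
  3: (2,14) 1 'a'
  4: (14,19) 0 ''
  5: (19,7) 3 'bbc'
  6: (7,20) 1 'b'
  7: (20,17) 2 'bc'
  8: (17,5) 5 'bcbbc'
  9: (5,3) 3 'bcb'
  10: (3,11) 2 'bc'
  11: (11,8) 3 'bcc'
  12: (8,21) 0 ''
  13: (21,0) 1 'c'
  14: (0,15) 2 'ca'
  15: (15,13) 2 'ca'
  16: (13,18) 1 'c'
  17: (18,6) 4 'cbbc'
  18: (6,4) 2 'cb'
  19: (4,10) 3 'cbc'
  20: (10,12) 1 'c'
  21: (12,9) 2 'cc'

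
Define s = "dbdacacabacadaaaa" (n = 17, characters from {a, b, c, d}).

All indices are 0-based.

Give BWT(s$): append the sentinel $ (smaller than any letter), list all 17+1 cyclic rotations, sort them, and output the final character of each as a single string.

rank  rotation            last
    0  $dbdacacabacadaaaa  a
    1  a$dbdacacabacadaaa  a
    2  aa$dbdacacabacadaa  a
    3  aaa$dbdacacabacada  a
    4  aaaa$dbdacacabacad  d
    5  abacadaaaa$dbdacac  c
    6  acabacadaaaa$dbdac  c
    7  acacabacadaaaa$dbd  d
    8  acadaaaa$dbdacacab  b
    9  adaaaa$dbdacacabac  c
   10  bacadaaaa$dbdacaca  a
   11  bdacacabacadaaaa$d  d
   12  cabacadaaaa$dbdaca  a
   13  cacabacadaaaa$dbda  a
   14  cadaaaa$dbdacacaba  a
   15  daaaa$dbdacacabaca  a
   16  dacacabacadaaaa$db  b
   17  dbdacacabacadaaaa$  $

aaaadccdbcadaaaab$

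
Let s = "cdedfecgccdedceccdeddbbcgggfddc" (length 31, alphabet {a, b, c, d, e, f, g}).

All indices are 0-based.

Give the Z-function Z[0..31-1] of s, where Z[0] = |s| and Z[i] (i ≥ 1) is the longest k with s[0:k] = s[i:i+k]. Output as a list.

Z[0]=31
i=1: i≥r, start 0; Z[1]=0
i=2: i≥r, start 0; Z[2]=0
i=3: i≥r, start 0; Z[3]=0
i=4: i≥r, start 0; Z[4]=0
i=5: i≥r, start 0; Z[5]=0
i=6: i≥r, start 0; Z[6]=1 scan→box=[6,7)
i=7: i≥r, start 0; Z[7]=0
i=8: i≥r, start 0; Z[8]=1 scan→box=[8,9)
i=9: i≥r, start 0; Z[9]=4 scan→box=[9,13)
i=10: min(r-i=3, Z[1]=0)=0; Z[10]=0
i=11: min(r-i=2, Z[2]=0)=0; Z[11]=0
i=12: min(r-i=1, Z[3]=0)=0; Z[12]=0
i=13: i≥r, start 0; Z[13]=1 scan→box=[13,14)
i=14: i≥r, start 0; Z[14]=0
i=15: i≥r, start 0; Z[15]=1 scan→box=[15,16)
i=16: i≥r, start 0; Z[16]=4 scan→box=[16,20)
i=17: min(r-i=3, Z[1]=0)=0; Z[17]=0
i=18: min(r-i=2, Z[2]=0)=0; Z[18]=0
i=19: min(r-i=1, Z[3]=0)=0; Z[19]=0
i=20: i≥r, start 0; Z[20]=0
i=21: i≥r, start 0; Z[21]=0
i=22: i≥r, start 0; Z[22]=0
i=23: i≥r, start 0; Z[23]=1 scan→box=[23,24)
i=24: i≥r, start 0; Z[24]=0
i=25: i≥r, start 0; Z[25]=0
i=26: i≥r, start 0; Z[26]=0
i=27: i≥r, start 0; Z[27]=0
i=28: i≥r, start 0; Z[28]=0
i=29: i≥r, start 0; Z[29]=0
i=30: i≥r, start 0; Z[30]=1 scan→box=[30,31)

[31, 0, 0, 0, 0, 0, 1, 0, 1, 4, 0, 0, 0, 1, 0, 1, 4, 0, 0, 0, 0, 0, 0, 1, 0, 0, 0, 0, 0, 0, 1]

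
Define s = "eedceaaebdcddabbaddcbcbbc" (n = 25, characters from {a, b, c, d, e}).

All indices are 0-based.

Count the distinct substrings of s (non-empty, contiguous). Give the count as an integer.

rank→(start, suffix):
  0 → (5, 'aaebdcddabbaddcbcbbc')
  1 → (13, 'abbaddcbcbbc')
  2 → (16, 'addcbcbbc')
  3 → (6, 'aebdcddabbaddcbcbbc')
  4 → (15, 'baddcbcbbc')
  5 → (14, 'bbaddcbcbbc')
  6 → (22, 'bbc')
  7 → (23, 'bc')
  8 → (20, 'bcbbc')
  9 → (8, 'bdcddabbaddcbcbbc')
  10 → (24, 'c')
  11 → (21, 'cbbc')
  12 → (19, 'cbcbbc')
  13 → (10, 'cddabbaddcbcbbc')
  14 → (3, 'ceaaebdcddabbaddcbcbbc')
  15 → (12, 'dabbaddcbcbbc')
  16 → (18, 'dcbcbbc')
  17 → (9, 'dcddabbaddcbcbbc')
  18 → (2, 'dceaaebdcddabbaddcbcbbc')
  19 → (11, 'ddabbaddcbcbbc')
  20 → (17, 'ddcbcbbc')
  21 → (4, 'eaaebdcddabbaddcbcbbc')
  22 → (7, 'ebdcddabbaddcbcbbc')
  23 → (1, 'edceaaebdcddabbaddcbcbbc')
  24 → (0, 'eedceaaebdcddabbaddcbcbbc')

SA = [5, 13, 16, 6, 15, 14, 22, 23, 20, 8, 24, 21, 19, 10, 3, 12, 18, 9, 2, 11, 17, 4, 7, 1, 0]
rank  pair      lcp
   1  s[5:],s[13:]  1  'a'
   2  s[13:],s[16:]  1  'a'
   3  s[16:],s[6:]  1  'a'
   4  s[6:],s[15:]  0  ''
   5  s[15:],s[14:]  1  'b'
   6  s[14:],s[22:]  2  'bb'
   7  s[22:],s[23:]  1  'b'
   8  s[23:],s[20:]  2  'bc'
   9  s[20:],s[8:]  1  'b'
  10  s[8:],s[24:]  0  ''
  11  s[24:],s[21:]  1  'c'
  12  s[21:],s[19:]  2  'cb'
  13  s[19:],s[10:]  1  'c'
  14  s[10:],s[3:]  1  'c'
  15  s[3:],s[12:]  0  ''
  16  s[12:],s[18:]  1  'd'
  17  s[18:],s[9:]  2  'dc'
  18  s[9:],s[2:]  2  'dc'
  19  s[2:],s[11:]  1  'd'
  20  s[11:],s[17:]  2  'dd'
  21  s[17:],s[4:]  0  ''
  22  s[4:],s[7:]  1  'e'
  23  s[7:],s[1:]  1  'e'
  24  s[1:],s[0:]  1  'e'

n(n+1)/2 = 25·26/2 = 325
Σ LCP = 0 + 1 + 1 + 1 + 0 + 1 + 2 + 1 + 2 + 1 + 0 + 1 + 2 + 1 + 1 + 0 + 1 + 2 + 2 + 1 + 2 + 0 + 1 + 1 + 1 = 26
distinct = 325 − 26 = 299

299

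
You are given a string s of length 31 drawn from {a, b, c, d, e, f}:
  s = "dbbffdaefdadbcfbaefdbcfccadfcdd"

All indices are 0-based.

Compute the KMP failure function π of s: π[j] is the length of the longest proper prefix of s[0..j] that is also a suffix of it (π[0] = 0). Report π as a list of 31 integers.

[0, 0, 0, 0, 0, 1, 0, 0, 0, 1, 0, 1, 2, 0, 0, 0, 0, 0, 0, 1, 2, 0, 0, 0, 0, 0, 1, 0, 0, 1, 1]

π[0] = 0
j=1 s[j]='b': π[1]=0 (border '')
j=2 s[j]='b': π[2]=0 (border '')
j=3 s[j]='f': π[3]=0 (border '')
j=4 s[j]='f': π[4]=0 (border '')
j=5 s[j]='d': π[5]=1 (border 'd')
j=6 s[j]='a': k: 1→0; π[6]=0 (border '')
j=7 s[j]='e': π[7]=0 (border '')
j=8 s[j]='f': π[8]=0 (border '')
j=9 s[j]='d': π[9]=1 (border 'd')
j=10 s[j]='a': k: 1→0; π[10]=0 (border '')
j=11 s[j]='d': π[11]=1 (border 'd')
j=12 s[j]='b': π[12]=2 (border 'db')
j=13 s[j]='c': k: 2→0; π[13]=0 (border '')
j=14 s[j]='f': π[14]=0 (border '')
j=15 s[j]='b': π[15]=0 (border '')
j=16 s[j]='a': π[16]=0 (border '')
j=17 s[j]='e': π[17]=0 (border '')
j=18 s[j]='f': π[18]=0 (border '')
j=19 s[j]='d': π[19]=1 (border 'd')
j=20 s[j]='b': π[20]=2 (border 'db')
j=21 s[j]='c': k: 2→0; π[21]=0 (border '')
j=22 s[j]='f': π[22]=0 (border '')
j=23 s[j]='c': π[23]=0 (border '')
j=24 s[j]='c': π[24]=0 (border '')
j=25 s[j]='a': π[25]=0 (border '')
j=26 s[j]='d': π[26]=1 (border 'd')
j=27 s[j]='f': k: 1→0; π[27]=0 (border '')
j=28 s[j]='c': π[28]=0 (border '')
j=29 s[j]='d': π[29]=1 (border 'd')
j=30 s[j]='d': k: 1→0; π[30]=1 (border 'd')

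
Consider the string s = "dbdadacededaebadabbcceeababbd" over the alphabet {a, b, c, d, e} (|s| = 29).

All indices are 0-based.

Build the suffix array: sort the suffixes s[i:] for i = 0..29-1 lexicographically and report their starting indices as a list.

sorted suffixes:
  #0 SA[0]=23  'ababbd'
  #1 SA[1]=16  'abbcceeababbd'
  #2 SA[2]=25  'abbd'
  #3 SA[3]=5  'acededaebadabbcceeababbd'
  #4 SA[4]=14  'adabbcceeababbd'
  #5 SA[5]=3  'adacededaebadabbcceeababbd'
  #6 SA[6]=11  'aebadabbcceeababbd'
  #7 SA[7]=24  'babbd'
  #8 SA[8]=13  'badabbcceeababbd'
  #9 SA[9]=17  'bbcceeababbd'
  #10 SA[10]=26  'bbd'
  #11 SA[11]=18  'bcceeababbd'
  #12 SA[12]=27  'bd'
  #13 SA[13]=1  'bdadacededaebadabbcceeababbd'
  #14 SA[14]=19  'cceeababbd'
  #15 SA[15]=6  'cededaebadabbcceeababbd'
  #16 SA[16]=20  'ceeababbd'
  #17 SA[17]=28  'd'
  #18 SA[18]=15  'dabbcceeababbd'
  #19 SA[19]=4  'dacededaebadabbcceeababbd'
  #20 SA[20]=2  'dadacededaebadabbcceeababbd'
  #21 SA[21]=10  'daebadabbcceeababbd'
  #22 SA[22]=0  'dbdadacededaebadabbcceeababbd'
  #23 SA[23]=8  'dedaebadabbcceeababbd'
  #24 SA[24]=22  'eababbd'
  #25 SA[25]=12  'ebadabbcceeababbd'
  #26 SA[26]=9  'edaebadabbcceeababbd'
  #27 SA[27]=7  'ededaebadabbcceeababbd'
  #28 SA[28]=21  'eeababbd'

[23, 16, 25, 5, 14, 3, 11, 24, 13, 17, 26, 18, 27, 1, 19, 6, 20, 28, 15, 4, 2, 10, 0, 8, 22, 12, 9, 7, 21]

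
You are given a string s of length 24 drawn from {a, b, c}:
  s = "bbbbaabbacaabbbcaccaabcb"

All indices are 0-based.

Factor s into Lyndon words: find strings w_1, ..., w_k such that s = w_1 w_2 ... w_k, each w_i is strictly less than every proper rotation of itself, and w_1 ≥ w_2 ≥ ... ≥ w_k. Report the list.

emit factor 1: 'b' (i=0, period=1)
emit factor 2: 'b' (i=1, period=1)
emit factor 3: 'b' (i=2, period=1)
emit factor 4: 'b' (i=3, period=1)
emit factor 5: 'aabbacaabbbcaccaabcb' (i=4, period=20)

["b", "b", "b", "b", "aabbacaabbbcaccaabcb"]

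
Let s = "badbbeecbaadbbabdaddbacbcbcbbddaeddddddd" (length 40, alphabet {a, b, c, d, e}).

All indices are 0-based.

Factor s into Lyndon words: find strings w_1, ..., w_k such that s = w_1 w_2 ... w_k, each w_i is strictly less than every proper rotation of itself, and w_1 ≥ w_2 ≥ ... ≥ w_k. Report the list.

["b", "adbbeecb", "aadbbabdaddbacbcbcbbddaeddddddd"]

emit factor 1: 'b' (i=0, period=1)
emit factor 2: 'adbbeecb' (i=1, period=8)
emit factor 3: 'aadbbabdaddbacbcbcbbddaeddddddd' (i=9, period=31)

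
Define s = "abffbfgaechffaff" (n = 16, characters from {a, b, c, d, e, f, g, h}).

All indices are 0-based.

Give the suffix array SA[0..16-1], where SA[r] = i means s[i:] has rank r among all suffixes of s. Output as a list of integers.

rank→(start, suffix):
  0 → (0, 'abffbfgaechffaff')
  1 → (7, 'aechffaff')
  2 → (13, 'aff')
  3 → (1, 'bffbfgaechffaff')
  4 → (4, 'bfgaechffaff')
  5 → (9, 'chffaff')
  6 → (8, 'echffaff')
  7 → (15, 'f')
  8 → (12, 'faff')
  9 → (3, 'fbfgaechffaff')
  10 → (14, 'ff')
  11 → (11, 'ffaff')
  12 → (2, 'ffbfgaechffaff')
  13 → (5, 'fgaechffaff')
  14 → (6, 'gaechffaff')
  15 → (10, 'hffaff')

[0, 7, 13, 1, 4, 9, 8, 15, 12, 3, 14, 11, 2, 5, 6, 10]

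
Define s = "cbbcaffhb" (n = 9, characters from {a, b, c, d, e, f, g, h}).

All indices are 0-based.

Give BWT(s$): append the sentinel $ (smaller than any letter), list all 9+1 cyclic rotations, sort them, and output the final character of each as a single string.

rank  rotation    last
    0  $cbbcaffhb  b
    1  affhb$cbbc  c
    2  b$cbbcaffh  h
    3  bbcaffhb$c  c
    4  bcaffhb$cb  b
    5  caffhb$cbb  b
    6  cbbcaffhb$  $
    7  ffhb$cbbca  a
    8  fhb$cbbcaf  f
    9  hb$cbbcaff  f

bchcbb$aff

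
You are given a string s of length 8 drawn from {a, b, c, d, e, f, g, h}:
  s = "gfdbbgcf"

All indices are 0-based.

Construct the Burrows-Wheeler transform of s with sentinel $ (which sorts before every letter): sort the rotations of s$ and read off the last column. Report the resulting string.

fdbgfcgb$

rank  rotation   last
    0  $gfdbbgcf  f
    1  bbgcf$gfd  d
    2  bgcf$gfdb  b
    3  cf$gfdbbg  g
    4  dbbgcf$gf  f
    5  f$gfdbbgc  c
    6  fdbbgcf$g  g
    7  gcf$gfdbb  b
    8  gfdbbgcf$  $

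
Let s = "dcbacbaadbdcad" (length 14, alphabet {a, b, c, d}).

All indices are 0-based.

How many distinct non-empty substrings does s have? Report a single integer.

rank→(start, suffix):
  0 → (6, 'aadbdcad')
  1 → (3, 'acbaadbdcad')
  2 → (12, 'ad')
  3 → (7, 'adbdcad')
  4 → (5, 'baadbdcad')
  5 → (2, 'bacbaadbdcad')
  6 → (9, 'bdcad')
  7 → (11, 'cad')
  8 → (4, 'cbaadbdcad')
  9 → (1, 'cbacbaadbdcad')
  10 → (13, 'd')
  11 → (8, 'dbdcad')
  12 → (10, 'dcad')
  13 → (0, 'dcbacbaadbdcad')

SA = [6, 3, 12, 7, 5, 2, 9, 11, 4, 1, 13, 8, 10, 0]
i: (SA[i-1],SA[i]) lcp shared
  1: (6,3) 1 'a'
  2: (3,12) 1 'a'
  3: (12,7) 2 'ad'
  4: (7,5) 0 ''
  5: (5,2) 2 'ba'
  6: (2,9) 1 'b'
  7: (9,11) 0 ''
  8: (11,4) 1 'c'
  9: (4,1) 3 'cba'
  10: (1,13) 0 ''
  11: (13,8) 1 'd'
  12: (8,10) 1 'd'
  13: (10,0) 2 'dc'

n(n+1)/2 = 14·15/2 = 105
Σ LCP = 0 + 1 + 1 + 2 + 0 + 2 + 1 + 0 + 1 + 3 + 0 + 1 + 1 + 2 = 15
distinct = 105 − 15 = 90

90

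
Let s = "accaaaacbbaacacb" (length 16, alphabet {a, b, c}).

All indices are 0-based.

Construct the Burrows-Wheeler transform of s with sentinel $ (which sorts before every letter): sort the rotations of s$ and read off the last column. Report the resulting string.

rank  rotation           last
    0  $accaaaacbbaacacb  b
    1  aaaacbbaacacb$acc  c
    2  aaacbbaacacb$acca  a
    3  aacacb$accaaaacbb  b
    4  aacbbaacacb$accaa  a
    5  acacb$accaaaacbba  a
    6  acb$accaaaacbbaac  c
    7  acbbaacacb$accaaa  a
    8  accaaaacbbaacacb$  $
    9  b$accaaaacbbaacac  c
   10  baacacb$accaaaacb  b
   11  bbaacacb$accaaaac  c
   12  caaaacbbaacacb$ac  c
   13  cacb$accaaaacbbaa  a
   14  cb$accaaaacbbaaca  a
   15  cbbaacacb$accaaaa  a
   16  ccaaaacbbaacacb$a  a

bcabaaca$cbccaaaa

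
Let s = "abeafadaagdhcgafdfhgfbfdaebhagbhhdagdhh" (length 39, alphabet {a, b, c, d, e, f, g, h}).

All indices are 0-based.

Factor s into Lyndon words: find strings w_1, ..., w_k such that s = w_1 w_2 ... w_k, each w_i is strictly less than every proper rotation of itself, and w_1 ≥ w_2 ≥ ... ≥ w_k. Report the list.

emit factor 1: 'abeafad' (i=0, period=7)
emit factor 2: 'aagdhcgafdfhgfbfdaebhagbhhdagdhh' (i=7, period=32)

["abeafad", "aagdhcgafdfhgfbfdaebhagbhhdagdhh"]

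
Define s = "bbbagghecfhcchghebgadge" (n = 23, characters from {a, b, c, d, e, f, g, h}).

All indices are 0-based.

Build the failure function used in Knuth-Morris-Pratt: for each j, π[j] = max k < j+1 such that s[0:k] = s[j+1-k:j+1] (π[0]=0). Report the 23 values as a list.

[0, 1, 2, 0, 0, 0, 0, 0, 0, 0, 0, 0, 0, 0, 0, 0, 0, 1, 0, 0, 0, 0, 0]

π[0] = 0
j=1 s[j]='b': π[1]=1 (border 'b')
j=2 s[j]='b': π[2]=2 (border 'bb')
j=3 s[j]='a': k: 2→1→0; π[3]=0 (border '')
j=4 s[j]='g': π[4]=0 (border '')
j=5 s[j]='g': π[5]=0 (border '')
j=6 s[j]='h': π[6]=0 (border '')
j=7 s[j]='e': π[7]=0 (border '')
j=8 s[j]='c': π[8]=0 (border '')
j=9 s[j]='f': π[9]=0 (border '')
j=10 s[j]='h': π[10]=0 (border '')
j=11 s[j]='c': π[11]=0 (border '')
j=12 s[j]='c': π[12]=0 (border '')
j=13 s[j]='h': π[13]=0 (border '')
j=14 s[j]='g': π[14]=0 (border '')
j=15 s[j]='h': π[15]=0 (border '')
j=16 s[j]='e': π[16]=0 (border '')
j=17 s[j]='b': π[17]=1 (border 'b')
j=18 s[j]='g': k: 1→0; π[18]=0 (border '')
j=19 s[j]='a': π[19]=0 (border '')
j=20 s[j]='d': π[20]=0 (border '')
j=21 s[j]='g': π[21]=0 (border '')
j=22 s[j]='e': π[22]=0 (border '')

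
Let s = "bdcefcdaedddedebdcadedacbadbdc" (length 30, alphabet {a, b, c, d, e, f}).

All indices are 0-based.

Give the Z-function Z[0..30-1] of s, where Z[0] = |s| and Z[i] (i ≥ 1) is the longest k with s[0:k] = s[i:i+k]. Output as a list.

[30, 0, 0, 0, 0, 0, 0, 0, 0, 0, 0, 0, 0, 0, 0, 3, 0, 0, 0, 0, 0, 0, 0, 0, 1, 0, 0, 3, 0, 0]

Z[0]=30
i=1: i≥r, start 0; Z[1]=0
i=2: i≥r, start 0; Z[2]=0
i=3: i≥r, start 0; Z[3]=0
i=4: i≥r, start 0; Z[4]=0
i=5: i≥r, start 0; Z[5]=0
i=6: i≥r, start 0; Z[6]=0
i=7: i≥r, start 0; Z[7]=0
i=8: i≥r, start 0; Z[8]=0
i=9: i≥r, start 0; Z[9]=0
i=10: i≥r, start 0; Z[10]=0
i=11: i≥r, start 0; Z[11]=0
i=12: i≥r, start 0; Z[12]=0
i=13: i≥r, start 0; Z[13]=0
i=14: i≥r, start 0; Z[14]=0
i=15: i≥r, start 0; Z[15]=3 scan→box=[15,18)
i=16: min(r-i=2, Z[1]=0)=0; Z[16]=0
i=17: min(r-i=1, Z[2]=0)=0; Z[17]=0
i=18: i≥r, start 0; Z[18]=0
i=19: i≥r, start 0; Z[19]=0
i=20: i≥r, start 0; Z[20]=0
i=21: i≥r, start 0; Z[21]=0
i=22: i≥r, start 0; Z[22]=0
i=23: i≥r, start 0; Z[23]=0
i=24: i≥r, start 0; Z[24]=1 scan→box=[24,25)
i=25: i≥r, start 0; Z[25]=0
i=26: i≥r, start 0; Z[26]=0
i=27: i≥r, start 0; Z[27]=3 scan→box=[27,30)
i=28: min(r-i=2, Z[1]=0)=0; Z[28]=0
i=29: min(r-i=1, Z[2]=0)=0; Z[29]=0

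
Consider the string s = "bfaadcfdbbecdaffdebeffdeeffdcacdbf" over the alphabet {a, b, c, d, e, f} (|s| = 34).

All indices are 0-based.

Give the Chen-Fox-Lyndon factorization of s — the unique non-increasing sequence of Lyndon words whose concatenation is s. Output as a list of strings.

emit factor 1: 'bf' (i=0, period=2)
emit factor 2: 'aadcfdbbecdaffdebeffdeeffdcacdbf' (i=2, period=32)

["bf", "aadcfdbbecdaffdebeffdeeffdcacdbf"]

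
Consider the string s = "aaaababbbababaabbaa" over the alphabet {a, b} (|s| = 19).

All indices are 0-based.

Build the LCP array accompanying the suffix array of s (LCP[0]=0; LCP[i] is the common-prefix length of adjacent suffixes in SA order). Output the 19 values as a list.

[0, 1, 2, 3, 2, 3, 1, 3, 4, 2, 3, 0, 3, 2, 4, 3, 1, 3, 2]

sorted suffixes:
  #0 SA[0]=18  'a'
  #1 SA[1]=17  'aa'
  #2 SA[2]=0  'aaaababbbababaabbaa'
  #3 SA[3]=1  'aaababbbababaabbaa'
  #4 SA[4]=2  'aababbbababaabbaa'
  #5 SA[5]=13  'aabbaa'
  #6 SA[6]=11  'abaabbaa'
  #7 SA[7]=9  'ababaabbaa'
  #8 SA[8]=3  'ababbbababaabbaa'
  #9 SA[9]=14  'abbaa'
  #10 SA[10]=5  'abbbababaabbaa'
  #11 SA[11]=16  'baa'
  #12 SA[12]=12  'baabbaa'
  #13 SA[13]=10  'babaabbaa'
  #14 SA[14]=8  'bababaabbaa'
  #15 SA[15]=4  'babbbababaabbaa'
  #16 SA[16]=15  'bbaa'
  #17 SA[17]=7  'bbababaabbaa'
  #18 SA[18]=6  'bbbababaabbaa'

SA = [18, 17, 0, 1, 2, 13, 11, 9, 3, 14, 5, 16, 12, 10, 8, 4, 15, 7, 6]
rank  pair      lcp
   1  s[18:],s[17:]  1  'a'
   2  s[17:],s[0:]  2  'aa'
   3  s[0:],s[1:]  3  'aaa'
   4  s[1:],s[2:]  2  'aa'
   5  s[2:],s[13:]  3  'aab'
   6  s[13:],s[11:]  1  'a'
   7  s[11:],s[9:]  3  'aba'
   8  s[9:],s[3:]  4  'abab'
   9  s[3:],s[14:]  2  'ab'
  10  s[14:],s[5:]  3  'abb'
  11  s[5:],s[16:]  0  ''
  12  s[16:],s[12:]  3  'baa'
  13  s[12:],s[10:]  2  'ba'
  14  s[10:],s[8:]  4  'baba'
  15  s[8:],s[4:]  3  'bab'
  16  s[4:],s[15:]  1  'b'
  17  s[15:],s[7:]  3  'bba'
  18  s[7:],s[6:]  2  'bb'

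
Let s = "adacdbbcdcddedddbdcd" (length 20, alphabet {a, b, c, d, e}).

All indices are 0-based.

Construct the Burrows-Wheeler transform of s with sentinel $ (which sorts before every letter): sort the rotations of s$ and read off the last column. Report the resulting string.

rank  rotation               last
    0  $adacdbbcdcddedddbdcd  d
    1  acdbbcdcddedddbdcd$ad  d
    2  adacdbbcdcddedddbdcd$  $
    3  bbcdcddedddbdcd$adacd  d
    4  bcdcddedddbdcd$adacdb  b
    5  bdcd$adacdbbcdcddeddd  d
    6  cd$adacdbbcdcddedddbd  d
    7  cdbbcdcddedddbdcd$ada  a
    8  cdcddedddbdcd$adacdbb  b
    9  cddedddbdcd$adacdbbcd  d
   10  d$adacdbbcdcddedddbdc  c
   11  dacdbbcdcddedddbdcd$a  a
   12  dbbcdcddedddbdcd$adac  c
   13  dbdcd$adacdbbcdcddedd  d
   14  dcd$adacdbbcdcddedddb  b
   15  dcddedddbdcd$adacdbbc  c
   16  ddbdcd$adacdbbcdcdded  d
   17  dddbdcd$adacdbbcdcdde  e
   18  ddedddbdcd$adacdbbcdc  c
   19  dedddbdcd$adacdbbcdcd  d
   20  edddbdcd$adacdbbcdcdd  d

dd$dbddabdcacdbcdecdd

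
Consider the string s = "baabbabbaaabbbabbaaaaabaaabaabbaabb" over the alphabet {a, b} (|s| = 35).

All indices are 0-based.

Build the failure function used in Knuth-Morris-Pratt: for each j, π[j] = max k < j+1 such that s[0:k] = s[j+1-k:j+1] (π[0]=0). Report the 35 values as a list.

π[0] = 0
j=1 s[j]='a': π[1]=0 (border '')
j=2 s[j]='a': π[2]=0 (border '')
j=3 s[j]='b': π[3]=1 (border 'b')
j=4 s[j]='b': k: 1→0; π[4]=1 (border 'b')
j=5 s[j]='a': π[5]=2 (border 'ba')
j=6 s[j]='b': k: 2→0; π[6]=1 (border 'b')
j=7 s[j]='b': k: 1→0; π[7]=1 (border 'b')
j=8 s[j]='a': π[8]=2 (border 'ba')
j=9 s[j]='a': π[9]=3 (border 'baa')
j=10 s[j]='a': k: 3→0; π[10]=0 (border '')
j=11 s[j]='b': π[11]=1 (border 'b')
j=12 s[j]='b': k: 1→0; π[12]=1 (border 'b')
j=13 s[j]='b': k: 1→0; π[13]=1 (border 'b')
j=14 s[j]='a': π[14]=2 (border 'ba')
j=15 s[j]='b': k: 2→0; π[15]=1 (border 'b')
j=16 s[j]='b': k: 1→0; π[16]=1 (border 'b')
j=17 s[j]='a': π[17]=2 (border 'ba')
j=18 s[j]='a': π[18]=3 (border 'baa')
j=19 s[j]='a': k: 3→0; π[19]=0 (border '')
j=20 s[j]='a': π[20]=0 (border '')
j=21 s[j]='a': π[21]=0 (border '')
j=22 s[j]='b': π[22]=1 (border 'b')
j=23 s[j]='a': π[23]=2 (border 'ba')
j=24 s[j]='a': π[24]=3 (border 'baa')
j=25 s[j]='a': k: 3→0; π[25]=0 (border '')
j=26 s[j]='b': π[26]=1 (border 'b')
j=27 s[j]='a': π[27]=2 (border 'ba')
j=28 s[j]='a': π[28]=3 (border 'baa')
j=29 s[j]='b': π[29]=4 (border 'baab')
j=30 s[j]='b': π[30]=5 (border 'baabb')
j=31 s[j]='a': π[31]=6 (border 'baabba')
j=32 s[j]='a': k: 6→2; π[32]=3 (border 'baa')
j=33 s[j]='b': π[33]=4 (border 'baab')
j=34 s[j]='b': π[34]=5 (border 'baabb')

[0, 0, 0, 1, 1, 2, 1, 1, 2, 3, 0, 1, 1, 1, 2, 1, 1, 2, 3, 0, 0, 0, 1, 2, 3, 0, 1, 2, 3, 4, 5, 6, 3, 4, 5]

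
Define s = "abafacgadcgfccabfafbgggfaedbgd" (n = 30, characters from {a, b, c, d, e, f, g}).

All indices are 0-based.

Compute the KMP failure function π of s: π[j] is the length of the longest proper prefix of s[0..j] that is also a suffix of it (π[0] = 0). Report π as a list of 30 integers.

π[0] = 0
j=1 s[j]='b': π[1]=0 (border '')
j=2 s[j]='a': π[2]=1 (border 'a')
j=3 s[j]='f': k: 1→0; π[3]=0 (border '')
j=4 s[j]='a': π[4]=1 (border 'a')
j=5 s[j]='c': k: 1→0; π[5]=0 (border '')
j=6 s[j]='g': π[6]=0 (border '')
j=7 s[j]='a': π[7]=1 (border 'a')
j=8 s[j]='d': k: 1→0; π[8]=0 (border '')
j=9 s[j]='c': π[9]=0 (border '')
j=10 s[j]='g': π[10]=0 (border '')
j=11 s[j]='f': π[11]=0 (border '')
j=12 s[j]='c': π[12]=0 (border '')
j=13 s[j]='c': π[13]=0 (border '')
j=14 s[j]='a': π[14]=1 (border 'a')
j=15 s[j]='b': π[15]=2 (border 'ab')
j=16 s[j]='f': k: 2→0; π[16]=0 (border '')
j=17 s[j]='a': π[17]=1 (border 'a')
j=18 s[j]='f': k: 1→0; π[18]=0 (border '')
j=19 s[j]='b': π[19]=0 (border '')
j=20 s[j]='g': π[20]=0 (border '')
j=21 s[j]='g': π[21]=0 (border '')
j=22 s[j]='g': π[22]=0 (border '')
j=23 s[j]='f': π[23]=0 (border '')
j=24 s[j]='a': π[24]=1 (border 'a')
j=25 s[j]='e': k: 1→0; π[25]=0 (border '')
j=26 s[j]='d': π[26]=0 (border '')
j=27 s[j]='b': π[27]=0 (border '')
j=28 s[j]='g': π[28]=0 (border '')
j=29 s[j]='d': π[29]=0 (border '')

[0, 0, 1, 0, 1, 0, 0, 1, 0, 0, 0, 0, 0, 0, 1, 2, 0, 1, 0, 0, 0, 0, 0, 0, 1, 0, 0, 0, 0, 0]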